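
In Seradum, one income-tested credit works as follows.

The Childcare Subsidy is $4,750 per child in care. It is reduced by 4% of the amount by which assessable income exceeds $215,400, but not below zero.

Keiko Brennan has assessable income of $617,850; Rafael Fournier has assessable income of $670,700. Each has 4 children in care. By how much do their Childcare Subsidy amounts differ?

$2,114

Keiko ($617,850): Childcare Subsidy: base = 4 × $4,750 = $19,000. 4% of the $402,450 excess over $215,400 is $16,098; credit = $19,000 − $16,098 = $2,902.
Rafael ($670,700): Childcare Subsidy: base = 4 × $4,750 = $19,000. 4% of the $455,300 excess over $215,400 is $18,212; credit = $19,000 − $18,212 = $788.
Difference: |$2,902 − $788| = $2,114.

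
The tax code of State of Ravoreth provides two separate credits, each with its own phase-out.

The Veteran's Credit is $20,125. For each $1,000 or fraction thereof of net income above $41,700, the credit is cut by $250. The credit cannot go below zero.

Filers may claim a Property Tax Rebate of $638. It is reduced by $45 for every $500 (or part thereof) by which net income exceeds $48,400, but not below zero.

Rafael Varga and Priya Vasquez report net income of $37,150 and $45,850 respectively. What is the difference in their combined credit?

Rafael ($37,150): Veteran's Credit: $37,150 is at or below the $41,700 threshold, so the full $20,125 applies. Property Tax Rebate: $37,150 is at or below the $48,400 threshold, so the full $638 applies. total $20,125 + $638 = $20,763
Priya ($45,850): Veteran's Credit: income exceeds $41,700 by $4,150, which is 5 full-or-partial $1,000 increments; reduction = 5 × $250 = $1,250, leaving $18,875. Property Tax Rebate: $45,850 is at or below the $48,400 threshold, so the full $638 applies. total $18,875 + $638 = $19,513
Difference: |$20,763 − $19,513| = $1,250.

$1,250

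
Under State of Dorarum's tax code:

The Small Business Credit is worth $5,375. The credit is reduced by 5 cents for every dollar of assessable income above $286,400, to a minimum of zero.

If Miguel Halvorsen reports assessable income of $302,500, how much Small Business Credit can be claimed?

$4,570

Small Business Credit: 5% of the $16,100 excess over $286,400 is $805; credit = $5,375 − $805 = $4,570.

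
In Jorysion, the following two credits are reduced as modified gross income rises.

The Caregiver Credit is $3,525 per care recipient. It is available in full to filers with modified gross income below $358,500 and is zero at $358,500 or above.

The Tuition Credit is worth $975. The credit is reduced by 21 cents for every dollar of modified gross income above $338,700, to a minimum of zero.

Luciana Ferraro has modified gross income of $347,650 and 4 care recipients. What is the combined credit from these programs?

Caregiver Credit: base = 4 × $3,525 = $14,100. $347,650 is below the $358,500 cutoff, so the full $14,100 applies.
Tuition Credit: 21% of the $8,950 excess over $338,700 is $1,879.50 ≥ base, so the credit is $0.
Total: $14,100 + $0 = $14,100.

$14,100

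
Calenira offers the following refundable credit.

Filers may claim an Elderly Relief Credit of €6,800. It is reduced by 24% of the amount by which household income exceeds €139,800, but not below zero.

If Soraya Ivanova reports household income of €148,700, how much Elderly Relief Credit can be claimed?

Elderly Relief Credit: 24% of the €8,900 excess over €139,800 is €2,136; credit = €6,800 − €2,136 = €4,664.

€4,664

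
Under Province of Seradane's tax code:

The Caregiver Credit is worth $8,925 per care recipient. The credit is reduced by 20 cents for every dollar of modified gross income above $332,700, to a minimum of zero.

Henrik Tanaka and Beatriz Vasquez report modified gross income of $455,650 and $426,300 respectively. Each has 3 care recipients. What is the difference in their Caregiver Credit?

Henrik ($455,650): Caregiver Credit: base = 3 × $8,925 = $26,775. 20% of the $122,950 excess over $332,700 is $24,590; credit = $26,775 − $24,590 = $2,185.
Beatriz ($426,300): Caregiver Credit: base = 3 × $8,925 = $26,775. 20% of the $93,600 excess over $332,700 is $18,720; credit = $26,775 − $18,720 = $8,055.
Difference: |$2,185 − $8,055| = $5,870.

$5,870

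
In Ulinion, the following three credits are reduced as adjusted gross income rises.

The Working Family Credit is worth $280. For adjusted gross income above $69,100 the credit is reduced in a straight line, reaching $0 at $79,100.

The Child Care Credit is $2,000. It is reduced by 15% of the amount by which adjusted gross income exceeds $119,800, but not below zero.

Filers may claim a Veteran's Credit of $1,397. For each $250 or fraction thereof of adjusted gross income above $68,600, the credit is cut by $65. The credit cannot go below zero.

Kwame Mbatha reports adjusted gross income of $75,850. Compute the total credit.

$2,091

Working Family Credit: $75,850 is $6,750 into a $10,000 phase-out range, leaving 3,250/10,000 of the credit: $280 × 3,250/10,000 = $91.
Child Care Credit: $75,850 is at or below the $119,800 threshold, so the full $2,000 applies.
Veteran's Credit: income exceeds $68,600 by $7,250 → 29 increments × $65 = $1,885 ≥ base, so the credit is $0.
Total: $91 + $2,000 + $0 = $2,091.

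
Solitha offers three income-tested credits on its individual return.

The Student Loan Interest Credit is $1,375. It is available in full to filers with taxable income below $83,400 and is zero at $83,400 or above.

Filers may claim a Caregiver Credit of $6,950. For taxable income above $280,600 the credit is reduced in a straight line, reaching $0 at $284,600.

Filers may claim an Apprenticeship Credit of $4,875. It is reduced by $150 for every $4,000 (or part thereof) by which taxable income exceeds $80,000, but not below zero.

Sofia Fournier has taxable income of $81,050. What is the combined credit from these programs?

$13,050

Student Loan Interest Credit: $81,050 is below the $83,400 cutoff, so the full $1,375 applies.
Caregiver Credit: $81,050 is at or below the $280,600 threshold, so the full $6,950 applies.
Apprenticeship Credit: income exceeds $80,000 by $1,050, which is 1 full-or-partial $4,000 increment; reduction = 1 × $150 = $150, leaving $4,725.
Total: $1,375 + $6,950 + $4,725 = $13,050.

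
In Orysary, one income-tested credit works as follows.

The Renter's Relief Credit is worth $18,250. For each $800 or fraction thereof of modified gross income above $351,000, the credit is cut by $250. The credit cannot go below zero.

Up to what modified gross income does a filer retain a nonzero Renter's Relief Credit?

$408,600

After 72 increments the reduction is 72 × $250 = $18,000, leaving $250; one more increment wipes it out. Increment 72 ends at excess 72 × $800 = $57,600, so the highest qualifying income is $351,000 + $57,600 = $408,600.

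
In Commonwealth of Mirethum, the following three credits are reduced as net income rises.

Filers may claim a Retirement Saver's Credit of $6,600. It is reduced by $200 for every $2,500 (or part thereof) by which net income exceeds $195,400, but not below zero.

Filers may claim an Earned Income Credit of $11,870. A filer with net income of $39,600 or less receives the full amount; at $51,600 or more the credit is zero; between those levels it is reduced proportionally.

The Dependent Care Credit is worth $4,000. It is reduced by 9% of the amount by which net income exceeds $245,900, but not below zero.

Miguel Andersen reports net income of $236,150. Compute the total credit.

Retirement Saver's Credit: income exceeds $195,400 by $40,750, which is 17 full-or-partial $2,500 increments; reduction = 17 × $200 = $3,400, leaving $3,200.
Earned Income Credit: $236,150 is at or above $51,600, so the credit is $0.
Dependent Care Credit: $236,150 is at or below the $245,900 threshold, so the full $4,000 applies.
Total: $3,200 + $0 + $4,000 = $7,200.

$7,200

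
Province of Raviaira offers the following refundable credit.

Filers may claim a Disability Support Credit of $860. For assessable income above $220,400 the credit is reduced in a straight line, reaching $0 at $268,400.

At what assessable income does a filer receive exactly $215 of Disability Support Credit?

$256,400

$215 is 215/860 of the full $860, so 645/860 of the $48,000 range has been used: income = $220,400 + $48,000 × 645/860 = $256,400.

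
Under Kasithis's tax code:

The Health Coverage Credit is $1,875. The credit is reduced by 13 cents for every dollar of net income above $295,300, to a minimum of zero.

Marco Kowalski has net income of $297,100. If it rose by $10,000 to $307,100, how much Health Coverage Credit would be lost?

At $297,100 — 13% of the $1,800 excess over $295,300 is $234; credit = $1,875 − $234 = $1,641.
At $307,100 — 13% of the $11,800 excess over $295,300 is $1,534; credit = $1,875 − $1,534 = $341.
Lost: $1,641 − $341 = $1,300.

$1,300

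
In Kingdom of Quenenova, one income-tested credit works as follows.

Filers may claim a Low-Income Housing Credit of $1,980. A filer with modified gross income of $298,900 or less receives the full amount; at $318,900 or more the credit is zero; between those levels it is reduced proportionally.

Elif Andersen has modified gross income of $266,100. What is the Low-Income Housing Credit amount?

Low-Income Housing Credit: $266,100 is at or below the $298,900 threshold, so the full $1,980 applies.

$1,980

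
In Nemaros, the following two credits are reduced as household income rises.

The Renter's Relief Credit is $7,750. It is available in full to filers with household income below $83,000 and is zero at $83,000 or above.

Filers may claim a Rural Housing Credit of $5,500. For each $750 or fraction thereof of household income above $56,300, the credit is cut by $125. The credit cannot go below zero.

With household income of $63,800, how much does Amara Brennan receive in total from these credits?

Renter's Relief Credit: $63,800 is below the $83,000 cutoff, so the full $7,750 applies.
Rural Housing Credit: income exceeds $56,300 by $7,500, which is 10 full-or-partial $750 increments; reduction = 10 × $125 = $1,250, leaving $4,250.
Total: $7,750 + $4,250 = $12,000.

$12,000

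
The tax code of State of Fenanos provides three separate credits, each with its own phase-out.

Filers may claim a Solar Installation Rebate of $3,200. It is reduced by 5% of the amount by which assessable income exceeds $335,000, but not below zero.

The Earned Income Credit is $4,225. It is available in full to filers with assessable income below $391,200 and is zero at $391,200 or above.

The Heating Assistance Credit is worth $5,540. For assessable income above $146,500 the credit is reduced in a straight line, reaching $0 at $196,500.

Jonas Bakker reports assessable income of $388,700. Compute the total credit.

Solar Installation Rebate: 5% of the $53,700 excess over $335,000 is $2,685; credit = $3,200 − $2,685 = $515.
Earned Income Credit: $388,700 is below the $391,200 cutoff, so the full $4,225 applies.
Heating Assistance Credit: $388,700 is at or above $196,500, so the credit is $0.
Total: $515 + $4,225 + $0 = $4,740.

$4,740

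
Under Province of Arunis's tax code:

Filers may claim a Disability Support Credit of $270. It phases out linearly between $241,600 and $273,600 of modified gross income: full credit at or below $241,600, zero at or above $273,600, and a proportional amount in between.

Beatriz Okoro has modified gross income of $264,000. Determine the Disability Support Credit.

Disability Support Credit: $264,000 is $22,400 into a $32,000 phase-out range, leaving 9,600/32,000 of the credit: $270 × 9,600/32,000 = $81.

$81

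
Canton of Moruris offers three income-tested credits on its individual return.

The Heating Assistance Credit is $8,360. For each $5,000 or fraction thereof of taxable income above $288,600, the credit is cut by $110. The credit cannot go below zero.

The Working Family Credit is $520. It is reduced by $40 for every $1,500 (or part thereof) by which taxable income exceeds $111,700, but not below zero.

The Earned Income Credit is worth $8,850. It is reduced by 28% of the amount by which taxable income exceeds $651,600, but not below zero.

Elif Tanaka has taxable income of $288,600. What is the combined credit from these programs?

$17,210

Heating Assistance Credit: $288,600 is at or below the $288,600 threshold, so the full $8,360 applies.
Working Family Credit: income exceeds $111,700 by $176,900 → 118 increments × $40 = $4,720 ≥ base, so the credit is $0.
Earned Income Credit: $288,600 is at or below the $651,600 threshold, so the full $8,850 applies.
Total: $8,360 + $0 + $8,850 = $17,210.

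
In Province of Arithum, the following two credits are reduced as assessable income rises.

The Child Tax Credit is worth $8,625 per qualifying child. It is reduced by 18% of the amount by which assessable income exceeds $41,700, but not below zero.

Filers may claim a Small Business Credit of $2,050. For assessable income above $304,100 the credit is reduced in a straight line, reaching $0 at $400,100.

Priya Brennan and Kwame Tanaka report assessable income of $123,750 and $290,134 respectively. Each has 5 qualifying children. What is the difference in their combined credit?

$28,356

Priya ($123,750): Child Tax Credit: base = 5 × $8,625 = $43,125. 18% of the $82,050 excess over $41,700 is $14,769; credit = $43,125 − $14,769 = $28,356. Small Business Credit: $123,750 is at or below the $304,100 threshold, so the full $2,050 applies. total $28,356 + $2,050 = $30,406
Kwame ($290,134): Child Tax Credit: base = 5 × $8,625 = $43,125. 18% of the $248,434 excess over $41,700 is $44,718.12 ≥ base, so the credit is $0. Small Business Credit: $290,134 is at or below the $304,100 threshold, so the full $2,050 applies. total $0 + $2,050 = $2,050
Difference: |$30,406 − $2,050| = $28,356.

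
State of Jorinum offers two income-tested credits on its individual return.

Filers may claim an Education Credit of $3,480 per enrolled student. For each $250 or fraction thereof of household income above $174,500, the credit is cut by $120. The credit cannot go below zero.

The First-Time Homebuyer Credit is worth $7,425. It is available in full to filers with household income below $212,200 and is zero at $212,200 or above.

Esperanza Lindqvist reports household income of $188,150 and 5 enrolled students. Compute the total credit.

Education Credit: base = 5 × $3,480 = $17,400. income exceeds $174,500 by $13,650, which is 55 full-or-partial $250 increments; reduction = 55 × $120 = $6,600, leaving $10,800.
First-Time Homebuyer Credit: $188,150 is below the $212,200 cutoff, so the full $7,425 applies.
Total: $10,800 + $7,425 = $18,225.

$18,225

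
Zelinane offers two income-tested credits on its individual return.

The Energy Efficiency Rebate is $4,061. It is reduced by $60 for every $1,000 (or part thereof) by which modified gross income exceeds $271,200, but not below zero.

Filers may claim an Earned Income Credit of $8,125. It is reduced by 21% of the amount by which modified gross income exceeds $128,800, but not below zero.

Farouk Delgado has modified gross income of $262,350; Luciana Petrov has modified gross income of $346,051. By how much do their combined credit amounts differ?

$4,061

Farouk ($262,350): Energy Efficiency Rebate: $262,350 is at or below the $271,200 threshold, so the full $4,061 applies. Earned Income Credit: 21% of the $133,550 excess over $128,800 is $28,045.50 ≥ base, so the credit is $0. total $4,061 + $0 = $4,061
Luciana ($346,051): Energy Efficiency Rebate: income exceeds $271,200 by $74,851 → 75 increments × $60 = $4,500 ≥ base, so the credit is $0. Earned Income Credit: 21% of the $217,251 excess over $128,800 is $45,622.71 ≥ base, so the credit is $0. total $0 + $0 = $0
Difference: |$4,061 − $0| = $4,061.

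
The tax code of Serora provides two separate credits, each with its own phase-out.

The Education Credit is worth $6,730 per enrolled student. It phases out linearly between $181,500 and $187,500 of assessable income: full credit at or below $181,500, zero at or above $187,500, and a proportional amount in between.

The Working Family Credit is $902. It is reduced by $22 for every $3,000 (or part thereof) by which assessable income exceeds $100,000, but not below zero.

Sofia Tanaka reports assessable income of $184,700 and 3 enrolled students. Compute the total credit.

$9,686

Education Credit: base = 3 × $6,730 = $20,190. $184,700 is $3,200 into a $6,000 phase-out range, leaving 2,800/6,000 of the credit: $20,190 × 2,800/6,000 = $9,422.
Working Family Credit: income exceeds $100,000 by $84,700, which is 29 full-or-partial $3,000 increments; reduction = 29 × $22 = $638, leaving $264.
Total: $9,422 + $264 = $9,686.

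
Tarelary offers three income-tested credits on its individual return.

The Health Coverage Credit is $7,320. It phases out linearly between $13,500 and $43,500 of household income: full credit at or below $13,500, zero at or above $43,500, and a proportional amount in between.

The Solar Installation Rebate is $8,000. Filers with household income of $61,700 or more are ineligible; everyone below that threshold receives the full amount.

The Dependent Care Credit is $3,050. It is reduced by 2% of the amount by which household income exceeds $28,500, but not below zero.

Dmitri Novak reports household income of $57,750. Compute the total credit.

Health Coverage Credit: $57,750 is at or above $43,500, so the credit is $0.
Solar Installation Rebate: $57,750 is below the $61,700 cutoff, so the full $8,000 applies.
Dependent Care Credit: 2% of the $29,250 excess over $28,500 is $585; credit = $3,050 − $585 = $2,465.
Total: $0 + $8,000 + $2,465 = $10,465.

$10,465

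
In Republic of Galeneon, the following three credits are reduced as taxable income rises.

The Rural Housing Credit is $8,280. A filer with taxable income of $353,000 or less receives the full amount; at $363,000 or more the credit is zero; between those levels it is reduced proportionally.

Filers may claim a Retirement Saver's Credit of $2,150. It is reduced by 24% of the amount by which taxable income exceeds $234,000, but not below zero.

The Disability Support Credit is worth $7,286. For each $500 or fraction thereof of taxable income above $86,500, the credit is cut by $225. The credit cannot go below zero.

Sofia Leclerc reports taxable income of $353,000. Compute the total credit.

$8,280

Rural Housing Credit: $353,000 is at or below the $353,000 threshold, so the full $8,280 applies.
Retirement Saver's Credit: 24% of the $119,000 excess over $234,000 is $28,560 ≥ base, so the credit is $0.
Disability Support Credit: income exceeds $86,500 by $266,500 → 533 increments × $225 = $119,925 ≥ base, so the credit is $0.
Total: $8,280 + $0 + $0 = $8,280.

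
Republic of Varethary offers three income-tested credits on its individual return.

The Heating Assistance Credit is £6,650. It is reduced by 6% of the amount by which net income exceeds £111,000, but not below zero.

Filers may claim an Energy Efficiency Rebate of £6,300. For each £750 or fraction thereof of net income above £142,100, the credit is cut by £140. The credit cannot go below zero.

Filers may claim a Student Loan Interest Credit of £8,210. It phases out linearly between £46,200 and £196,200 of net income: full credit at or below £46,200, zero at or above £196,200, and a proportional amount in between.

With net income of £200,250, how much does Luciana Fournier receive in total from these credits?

£1,295

Heating Assistance Credit: 6% of the £89,250 excess over £111,000 is £5,355; credit = £6,650 − £5,355 = £1,295.
Energy Efficiency Rebate: income exceeds £142,100 by £58,150 → 78 increments × £140 = £10,920 ≥ base, so the credit is £0.
Student Loan Interest Credit: £200,250 is at or above £196,200, so the credit is £0.
Total: £1,295 + £0 + £0 = £1,295.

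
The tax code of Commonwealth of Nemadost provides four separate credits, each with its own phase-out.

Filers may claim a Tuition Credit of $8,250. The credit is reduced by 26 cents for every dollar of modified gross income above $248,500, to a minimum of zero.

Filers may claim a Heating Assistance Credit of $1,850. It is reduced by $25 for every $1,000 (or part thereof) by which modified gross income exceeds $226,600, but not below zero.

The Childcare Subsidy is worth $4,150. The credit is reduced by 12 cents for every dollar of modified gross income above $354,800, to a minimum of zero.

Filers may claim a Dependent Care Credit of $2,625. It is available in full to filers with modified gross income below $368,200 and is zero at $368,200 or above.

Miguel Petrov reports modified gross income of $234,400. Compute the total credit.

$16,675

Tuition Credit: $234,400 is at or below the $248,500 threshold, so the full $8,250 applies.
Heating Assistance Credit: income exceeds $226,600 by $7,800, which is 8 full-or-partial $1,000 increments; reduction = 8 × $25 = $200, leaving $1,650.
Childcare Subsidy: $234,400 is at or below the $354,800 threshold, so the full $4,150 applies.
Dependent Care Credit: $234,400 is below the $368,200 cutoff, so the full $2,625 applies.
Total: $8,250 + $1,650 + $4,150 + $2,625 = $16,675.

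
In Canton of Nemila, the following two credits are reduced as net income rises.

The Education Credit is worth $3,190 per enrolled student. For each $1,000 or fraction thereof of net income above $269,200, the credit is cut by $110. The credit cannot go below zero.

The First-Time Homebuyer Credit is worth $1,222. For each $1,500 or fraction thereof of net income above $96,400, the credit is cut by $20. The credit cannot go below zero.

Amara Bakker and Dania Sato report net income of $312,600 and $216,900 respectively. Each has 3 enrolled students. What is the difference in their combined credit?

$4,840

Amara ($312,600): Education Credit: base = 3 × $3,190 = $9,570. income exceeds $269,200 by $43,400, which is 44 full-or-partial $1,000 increments; reduction = 44 × $110 = $4,840, leaving $4,730. First-Time Homebuyer Credit: income exceeds $96,400 by $216,200 → 145 increments × $20 = $2,900 ≥ base, so the credit is $0. total $4,730 + $0 = $4,730
Dania ($216,900): Education Credit: base = 3 × $3,190 = $9,570. $216,900 is at or below the $269,200 threshold, so the full $9,570 applies. First-Time Homebuyer Credit: income exceeds $96,400 by $120,500 → 81 increments × $20 = $1,620 ≥ base, so the credit is $0. total $9,570 + $0 = $9,570
Difference: |$4,730 − $9,570| = $4,840.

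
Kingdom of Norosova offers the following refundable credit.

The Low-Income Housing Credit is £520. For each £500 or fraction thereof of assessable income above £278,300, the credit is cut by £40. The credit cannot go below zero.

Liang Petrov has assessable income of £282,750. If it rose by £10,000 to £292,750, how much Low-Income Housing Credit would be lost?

£160

At £282,750 — income exceeds £278,300 by £4,450, which is 9 full-or-partial £500 increments; reduction = 9 × £40 = £360, leaving £160.
At £292,750 — income exceeds £278,300 by £14,450 → 29 increments × £40 = £1,160 ≥ base, so the credit is £0.
Lost: £160 − £0 = £160.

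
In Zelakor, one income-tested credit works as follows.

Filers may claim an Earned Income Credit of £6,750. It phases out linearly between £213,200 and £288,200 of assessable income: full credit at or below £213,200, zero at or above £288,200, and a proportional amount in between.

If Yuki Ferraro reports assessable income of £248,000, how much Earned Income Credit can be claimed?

Earned Income Credit: £248,000 is £34,800 into a £75,000 phase-out range, leaving 40,200/75,000 of the credit: £6,750 × 40,200/75,000 = £3,618.

£3,618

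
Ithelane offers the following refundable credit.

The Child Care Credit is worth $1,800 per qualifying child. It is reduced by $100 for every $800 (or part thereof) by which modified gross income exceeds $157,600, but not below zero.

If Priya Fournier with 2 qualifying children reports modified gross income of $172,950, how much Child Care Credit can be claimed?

Child Care Credit: base = 2 × $1,800 = $3,600. income exceeds $157,600 by $15,350, which is 20 full-or-partial $800 increments; reduction = 20 × $100 = $2,000, leaving $1,600.

$1,600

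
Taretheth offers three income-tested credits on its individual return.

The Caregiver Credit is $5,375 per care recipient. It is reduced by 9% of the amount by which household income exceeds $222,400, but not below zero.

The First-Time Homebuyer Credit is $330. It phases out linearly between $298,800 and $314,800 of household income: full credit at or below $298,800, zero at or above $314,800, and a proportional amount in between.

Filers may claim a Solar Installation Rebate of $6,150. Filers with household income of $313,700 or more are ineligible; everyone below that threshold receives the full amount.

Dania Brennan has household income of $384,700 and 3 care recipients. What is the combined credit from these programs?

Caregiver Credit: base = 3 × $5,375 = $16,125. 9% of the $162,300 excess over $222,400 is $14,607; credit = $16,125 − $14,607 = $1,518.
First-Time Homebuyer Credit: $384,700 is at or above $314,800, so the credit is $0.
Solar Installation Rebate: $384,700 meets or exceeds the $313,700 cutoff, so the credit is $0.
Total: $1,518 + $0 + $0 = $1,518.

$1,518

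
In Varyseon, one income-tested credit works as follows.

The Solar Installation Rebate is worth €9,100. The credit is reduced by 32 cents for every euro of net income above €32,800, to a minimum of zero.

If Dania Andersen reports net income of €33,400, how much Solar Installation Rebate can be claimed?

Solar Installation Rebate: 32% of the €600 excess over €32,800 is €192; credit = €9,100 − €192 = €8,908.

€8,908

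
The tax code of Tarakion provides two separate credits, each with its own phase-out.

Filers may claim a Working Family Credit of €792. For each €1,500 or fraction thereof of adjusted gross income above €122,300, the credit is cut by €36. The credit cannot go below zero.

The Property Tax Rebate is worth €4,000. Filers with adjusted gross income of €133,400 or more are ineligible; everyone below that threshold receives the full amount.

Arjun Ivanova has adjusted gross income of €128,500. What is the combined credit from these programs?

€4,612

Working Family Credit: income exceeds €122,300 by €6,200, which is 5 full-or-partial €1,500 increments; reduction = 5 × €36 = €180, leaving €612.
Property Tax Rebate: €128,500 is below the €133,400 cutoff, so the full €4,000 applies.
Total: €612 + €4,000 = €4,612.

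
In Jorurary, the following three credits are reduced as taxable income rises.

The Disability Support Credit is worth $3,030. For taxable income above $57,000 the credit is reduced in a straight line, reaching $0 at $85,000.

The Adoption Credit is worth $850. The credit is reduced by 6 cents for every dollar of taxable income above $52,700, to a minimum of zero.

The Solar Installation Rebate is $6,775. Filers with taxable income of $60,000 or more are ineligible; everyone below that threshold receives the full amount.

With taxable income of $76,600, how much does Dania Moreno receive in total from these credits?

$909

Disability Support Credit: $76,600 is $19,600 into a $28,000 phase-out range, leaving 8,400/28,000 of the credit: $3,030 × 8,400/28,000 = $909.
Adoption Credit: 6% of the $23,900 excess over $52,700 is $1,434 ≥ base, so the credit is $0.
Solar Installation Rebate: $76,600 meets or exceeds the $60,000 cutoff, so the credit is $0.
Total: $909 + $0 + $0 = $909.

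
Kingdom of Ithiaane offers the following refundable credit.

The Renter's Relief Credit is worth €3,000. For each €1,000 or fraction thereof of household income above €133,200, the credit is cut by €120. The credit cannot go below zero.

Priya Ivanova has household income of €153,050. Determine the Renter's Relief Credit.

Renter's Relief Credit: income exceeds €133,200 by €19,850, which is 20 full-or-partial €1,000 increments; reduction = 20 × €120 = €2,400, leaving €600.

€600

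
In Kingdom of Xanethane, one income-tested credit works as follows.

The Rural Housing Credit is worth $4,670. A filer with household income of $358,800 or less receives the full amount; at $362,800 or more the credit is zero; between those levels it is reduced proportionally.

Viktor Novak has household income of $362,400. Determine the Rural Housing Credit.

Rural Housing Credit: $362,400 is $3,600 into a $4,000 phase-out range, leaving 400/4,000 of the credit: $4,670 × 400/4,000 = $467.

$467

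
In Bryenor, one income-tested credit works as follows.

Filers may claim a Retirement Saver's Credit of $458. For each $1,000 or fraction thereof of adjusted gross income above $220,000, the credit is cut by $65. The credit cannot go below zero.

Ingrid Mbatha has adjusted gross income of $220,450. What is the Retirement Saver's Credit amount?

Retirement Saver's Credit: income exceeds $220,000 by $450, which is 1 full-or-partial $1,000 increment; reduction = 1 × $65 = $65, leaving $393.

$393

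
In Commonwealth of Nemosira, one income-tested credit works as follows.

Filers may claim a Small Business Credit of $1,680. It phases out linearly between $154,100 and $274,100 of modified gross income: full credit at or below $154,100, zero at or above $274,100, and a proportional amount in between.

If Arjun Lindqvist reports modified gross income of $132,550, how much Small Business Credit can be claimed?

Small Business Credit: $132,550 is at or below the $154,100 threshold, so the full $1,680 applies.

$1,680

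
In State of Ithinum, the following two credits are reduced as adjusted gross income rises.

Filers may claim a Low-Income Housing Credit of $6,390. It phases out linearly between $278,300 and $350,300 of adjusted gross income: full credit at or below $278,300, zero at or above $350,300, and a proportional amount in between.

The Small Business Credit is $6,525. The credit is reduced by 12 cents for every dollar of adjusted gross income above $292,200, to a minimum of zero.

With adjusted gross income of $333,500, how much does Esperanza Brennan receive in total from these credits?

Low-Income Housing Credit: $333,500 is $55,200 into a $72,000 phase-out range, leaving 16,800/72,000 of the credit: $6,390 × 16,800/72,000 = $1,491.
Small Business Credit: 12% of the $41,300 excess over $292,200 is $4,956; credit = $6,525 − $4,956 = $1,569.
Total: $1,491 + $1,569 = $3,060.

$3,060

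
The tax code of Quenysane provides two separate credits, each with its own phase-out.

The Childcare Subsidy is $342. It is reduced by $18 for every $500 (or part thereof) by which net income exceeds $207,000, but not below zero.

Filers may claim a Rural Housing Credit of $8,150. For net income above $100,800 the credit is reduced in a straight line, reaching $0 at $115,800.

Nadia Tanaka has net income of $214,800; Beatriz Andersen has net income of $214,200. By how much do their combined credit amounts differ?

$18

Nadia ($214,800): Childcare Subsidy: income exceeds $207,000 by $7,800, which is 16 full-or-partial $500 increments; reduction = 16 × $18 = $288, leaving $54. Rural Housing Credit: $214,800 is at or above $115,800, so the credit is $0. total $54 + $0 = $54
Beatriz ($214,200): Childcare Subsidy: income exceeds $207,000 by $7,200, which is 15 full-or-partial $500 increments; reduction = 15 × $18 = $270, leaving $72. Rural Housing Credit: $214,200 is at or above $115,800, so the credit is $0. total $72 + $0 = $72
Difference: |$54 − $72| = $18.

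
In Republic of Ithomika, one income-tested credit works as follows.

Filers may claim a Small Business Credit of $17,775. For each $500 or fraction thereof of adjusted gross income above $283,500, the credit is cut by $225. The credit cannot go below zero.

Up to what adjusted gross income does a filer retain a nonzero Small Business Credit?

After 78 increments the reduction is 78 × $225 = $17,550, leaving $225; one more increment wipes it out. Increment 78 ends at excess 78 × $500 = $39,000, so the highest qualifying income is $283,500 + $39,000 = $322,500.

$322,500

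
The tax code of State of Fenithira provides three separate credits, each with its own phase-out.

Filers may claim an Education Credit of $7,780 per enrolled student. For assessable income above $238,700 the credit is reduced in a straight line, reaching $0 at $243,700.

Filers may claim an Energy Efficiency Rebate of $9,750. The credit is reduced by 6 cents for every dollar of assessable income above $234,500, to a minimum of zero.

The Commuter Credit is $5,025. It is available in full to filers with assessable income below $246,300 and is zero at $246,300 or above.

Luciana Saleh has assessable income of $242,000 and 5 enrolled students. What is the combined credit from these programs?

Education Credit: base = 5 × $7,780 = $38,900. $242,000 is $3,300 into a $5,000 phase-out range, leaving 1,700/5,000 of the credit: $38,900 × 1,700/5,000 = $13,226.
Energy Efficiency Rebate: 6% of the $7,500 excess over $234,500 is $450; credit = $9,750 − $450 = $9,300.
Commuter Credit: $242,000 is below the $246,300 cutoff, so the full $5,025 applies.
Total: $13,226 + $9,300 + $5,025 = $27,551.

$27,551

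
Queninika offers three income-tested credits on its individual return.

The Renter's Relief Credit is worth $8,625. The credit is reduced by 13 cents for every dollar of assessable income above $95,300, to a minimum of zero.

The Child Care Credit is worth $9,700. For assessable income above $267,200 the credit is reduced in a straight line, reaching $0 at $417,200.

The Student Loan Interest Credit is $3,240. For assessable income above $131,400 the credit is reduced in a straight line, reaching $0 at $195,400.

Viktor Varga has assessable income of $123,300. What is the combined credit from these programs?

Renter's Relief Credit: 13% of the $28,000 excess over $95,300 is $3,640; credit = $8,625 − $3,640 = $4,985.
Child Care Credit: $123,300 is at or below the $267,200 threshold, so the full $9,700 applies.
Student Loan Interest Credit: $123,300 is at or below the $131,400 threshold, so the full $3,240 applies.
Total: $4,985 + $9,700 + $3,240 = $17,925.

$17,925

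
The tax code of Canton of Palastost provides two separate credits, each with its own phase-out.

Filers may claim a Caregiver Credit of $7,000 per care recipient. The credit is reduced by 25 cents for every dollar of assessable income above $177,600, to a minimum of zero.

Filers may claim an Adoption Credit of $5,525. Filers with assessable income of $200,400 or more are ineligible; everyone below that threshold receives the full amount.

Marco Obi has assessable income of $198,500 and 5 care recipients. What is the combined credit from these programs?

$35,300

Caregiver Credit: base = 5 × $7,000 = $35,000. 25% of the $20,900 excess over $177,600 is $5,225; credit = $35,000 − $5,225 = $29,775.
Adoption Credit: $198,500 is below the $200,400 cutoff, so the full $5,525 applies.
Total: $29,775 + $5,525 = $35,300.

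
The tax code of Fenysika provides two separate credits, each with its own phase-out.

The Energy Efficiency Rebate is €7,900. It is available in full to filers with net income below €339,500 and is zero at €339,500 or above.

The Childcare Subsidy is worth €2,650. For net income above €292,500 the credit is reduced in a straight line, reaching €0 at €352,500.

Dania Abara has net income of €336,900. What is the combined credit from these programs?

Energy Efficiency Rebate: €336,900 is below the €339,500 cutoff, so the full €7,900 applies.
Childcare Subsidy: €336,900 is €44,400 into a €60,000 phase-out range, leaving 15,600/60,000 of the credit: €2,650 × 15,600/60,000 = €689.
Total: €7,900 + €689 = €8,589.

€8,589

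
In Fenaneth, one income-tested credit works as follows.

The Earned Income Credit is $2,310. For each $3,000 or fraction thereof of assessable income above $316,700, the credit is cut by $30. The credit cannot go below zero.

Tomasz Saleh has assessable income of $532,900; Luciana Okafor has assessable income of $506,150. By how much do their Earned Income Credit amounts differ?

Tomasz ($532,900): Earned Income Credit: income exceeds $316,700 by $216,200, which is 73 full-or-partial $3,000 increments; reduction = 73 × $30 = $2,190, leaving $120.
Luciana ($506,150): Earned Income Credit: income exceeds $316,700 by $189,450, which is 64 full-or-partial $3,000 increments; reduction = 64 × $30 = $1,920, leaving $390.
Difference: |$120 − $390| = $270.

$270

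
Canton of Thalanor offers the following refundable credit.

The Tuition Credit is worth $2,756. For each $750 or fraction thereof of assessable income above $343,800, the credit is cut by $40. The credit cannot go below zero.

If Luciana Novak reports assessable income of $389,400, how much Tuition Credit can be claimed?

$316

Tuition Credit: income exceeds $343,800 by $45,600, which is 61 full-or-partial $750 increments; reduction = 61 × $40 = $2,440, leaving $316.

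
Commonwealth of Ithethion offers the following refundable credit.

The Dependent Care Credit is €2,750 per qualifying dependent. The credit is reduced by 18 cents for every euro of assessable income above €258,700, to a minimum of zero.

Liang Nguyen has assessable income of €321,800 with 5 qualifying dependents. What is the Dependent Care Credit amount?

€2,392

Dependent Care Credit: base = 5 × €2,750 = €13,750. 18% of the €63,100 excess over €258,700 is €11,358; credit = €13,750 − €11,358 = €2,392.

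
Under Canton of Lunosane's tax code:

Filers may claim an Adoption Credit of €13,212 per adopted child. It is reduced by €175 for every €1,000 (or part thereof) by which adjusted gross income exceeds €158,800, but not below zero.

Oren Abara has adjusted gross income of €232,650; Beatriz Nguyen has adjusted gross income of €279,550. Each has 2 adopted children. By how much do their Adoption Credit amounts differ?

€8,225

Oren (€232,650): Adoption Credit: base = 2 × €13,212 = €26,424. income exceeds €158,800 by €73,850, which is 74 full-or-partial €1,000 increments; reduction = 74 × €175 = €12,950, leaving €13,474.
Beatriz (€279,550): Adoption Credit: base = 2 × €13,212 = €26,424. income exceeds €158,800 by €120,750, which is 121 full-or-partial €1,000 increments; reduction = 121 × €175 = €21,175, leaving €5,249.
Difference: |€13,474 − €5,249| = €8,225.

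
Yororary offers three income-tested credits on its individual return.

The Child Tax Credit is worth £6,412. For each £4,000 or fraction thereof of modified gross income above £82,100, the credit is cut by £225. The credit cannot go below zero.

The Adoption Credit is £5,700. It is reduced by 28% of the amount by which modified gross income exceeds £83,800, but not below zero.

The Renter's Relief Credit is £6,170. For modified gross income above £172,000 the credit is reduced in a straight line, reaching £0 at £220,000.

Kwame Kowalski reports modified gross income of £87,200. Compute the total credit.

£16,880

Child Tax Credit: income exceeds £82,100 by £5,100, which is 2 full-or-partial £4,000 increments; reduction = 2 × £225 = £450, leaving £5,962.
Adoption Credit: 28% of the £3,400 excess over £83,800 is £952; credit = £5,700 − £952 = £4,748.
Renter's Relief Credit: £87,200 is at or below the £172,000 threshold, so the full £6,170 applies.
Total: £5,962 + £4,748 + £6,170 = £16,880.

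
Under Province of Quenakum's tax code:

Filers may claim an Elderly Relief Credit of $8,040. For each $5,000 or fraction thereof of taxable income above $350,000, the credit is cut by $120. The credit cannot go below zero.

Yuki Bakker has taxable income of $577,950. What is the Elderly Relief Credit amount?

$2,520

Elderly Relief Credit: income exceeds $350,000 by $227,950, which is 46 full-or-partial $5,000 increments; reduction = 46 × $120 = $5,520, leaving $2,520.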